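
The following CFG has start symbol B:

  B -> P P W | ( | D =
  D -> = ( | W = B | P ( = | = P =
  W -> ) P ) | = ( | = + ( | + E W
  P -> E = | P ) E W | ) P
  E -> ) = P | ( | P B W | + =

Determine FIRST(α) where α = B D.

Add FIRST(B) = { (, ), +, = }; B is not nullable, stop.

{ (, ), +, = }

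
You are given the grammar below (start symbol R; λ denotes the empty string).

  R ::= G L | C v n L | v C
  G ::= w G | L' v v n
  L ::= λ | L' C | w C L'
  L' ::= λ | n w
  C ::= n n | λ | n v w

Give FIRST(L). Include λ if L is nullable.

L ::= λ contributes λ.
From L ::= L' C: L', C nullable, take FIRST(L') ∪ FIRST(C) = { n }; also λ since the whole RHS is nullable.
L ::= w C L' contributes {w}.
Union: FIRST(L) = { n, w, λ }.

{ n, w, λ }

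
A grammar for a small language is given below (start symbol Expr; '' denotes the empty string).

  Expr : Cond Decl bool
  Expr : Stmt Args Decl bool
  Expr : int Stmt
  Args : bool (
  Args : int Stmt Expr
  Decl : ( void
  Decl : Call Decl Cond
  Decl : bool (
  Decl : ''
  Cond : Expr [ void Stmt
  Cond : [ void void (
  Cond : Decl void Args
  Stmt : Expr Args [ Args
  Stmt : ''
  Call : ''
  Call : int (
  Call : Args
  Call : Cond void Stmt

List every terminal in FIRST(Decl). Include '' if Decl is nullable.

{ (, [, bool, int, void, '' }

Decl : ( void contributes {(}.
From Decl : Call Decl Cond: Call, Decl nullable, take FIRST(Call) ∪ FIRST(Decl) ∪ FIRST(Cond) = { (, [, bool, int, void }.
Decl : bool ( contributes {bool}.
Decl : '' contributes ''.
Union: FIRST(Decl) = { (, [, bool, int, void, '' }.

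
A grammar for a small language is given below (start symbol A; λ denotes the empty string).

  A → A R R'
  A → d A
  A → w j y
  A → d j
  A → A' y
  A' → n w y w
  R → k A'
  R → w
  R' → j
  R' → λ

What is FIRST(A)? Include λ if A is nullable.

{ d, n, w }

From A → A R R': add FIRST(A) = { d, n, w }.
A → d A contributes {d}.
A → w j y contributes {w}.
A → d j contributes {d}.
From A → A' y: add FIRST(A') = { n }.
Union: FIRST(A) = { d, n, w }.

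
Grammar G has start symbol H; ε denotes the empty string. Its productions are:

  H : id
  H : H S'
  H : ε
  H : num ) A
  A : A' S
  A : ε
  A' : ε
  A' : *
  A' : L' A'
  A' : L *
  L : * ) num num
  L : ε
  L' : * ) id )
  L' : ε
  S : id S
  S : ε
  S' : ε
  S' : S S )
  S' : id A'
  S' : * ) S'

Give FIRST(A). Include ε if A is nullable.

{ *, id, ε }

From A : A' S: A', S nullable, take FIRST(A') ∪ FIRST(S) = { *, id }; also ε since the whole RHS is nullable.
A : ε contributes ε.
Union: FIRST(A) = { *, id, ε }.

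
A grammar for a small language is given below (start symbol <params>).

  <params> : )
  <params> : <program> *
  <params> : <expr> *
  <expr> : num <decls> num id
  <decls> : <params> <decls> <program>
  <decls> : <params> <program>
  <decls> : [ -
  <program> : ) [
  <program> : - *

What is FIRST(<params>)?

<params> : ) contributes {)}.
From <params> : <program> *: add FIRST(<program>) = { ), - }.
From <params> : <expr> *: add FIRST(<expr>) = { num }.
Union: FIRST(<params>) = { ), -, num }.

{ ), -, num }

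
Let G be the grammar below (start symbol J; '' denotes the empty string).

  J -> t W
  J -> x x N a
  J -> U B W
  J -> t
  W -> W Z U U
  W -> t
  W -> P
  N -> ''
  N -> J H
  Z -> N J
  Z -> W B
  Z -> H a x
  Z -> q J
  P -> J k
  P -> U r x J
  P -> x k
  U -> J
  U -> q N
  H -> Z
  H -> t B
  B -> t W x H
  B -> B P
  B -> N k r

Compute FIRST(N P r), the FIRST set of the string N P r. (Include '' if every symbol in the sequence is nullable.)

{ q, t, x }

Add FIRST(N)\{''} = { q, t, x }; N is nullable, continue.
Add FIRST(P) = { q, t, x }; P is not nullable, stop.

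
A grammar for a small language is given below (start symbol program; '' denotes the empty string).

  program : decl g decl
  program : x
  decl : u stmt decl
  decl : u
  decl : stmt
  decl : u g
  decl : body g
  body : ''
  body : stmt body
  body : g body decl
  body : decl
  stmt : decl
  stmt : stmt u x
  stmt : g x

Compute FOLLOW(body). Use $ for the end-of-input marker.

In decl : body g: add FIRST(g) = { g }.
In body : stmt body: body is at the end, add FOLLOW(body) = { g, u }.
In body : g body decl: add FIRST(decl) = { g, u }.
Union: FOLLOW(body) = { g, u }.

{ g, u }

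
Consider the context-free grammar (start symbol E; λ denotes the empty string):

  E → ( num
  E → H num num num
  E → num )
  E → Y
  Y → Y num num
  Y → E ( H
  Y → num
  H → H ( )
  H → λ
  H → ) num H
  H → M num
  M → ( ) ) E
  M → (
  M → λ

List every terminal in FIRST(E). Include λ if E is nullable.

E → ( num contributes {(}.
From E → H num num num: H nullable, take FIRST(H) ∪ {num} = { (, ), num }.
E → num ) contributes {num}.
From E → Y: add FIRST(Y) = { (, ), num }.
Union: FIRST(E) = { (, ), num }.

{ (, ), num }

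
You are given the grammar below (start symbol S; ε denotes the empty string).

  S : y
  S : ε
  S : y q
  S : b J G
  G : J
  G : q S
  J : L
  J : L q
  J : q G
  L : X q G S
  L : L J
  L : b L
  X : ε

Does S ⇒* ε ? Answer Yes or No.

S has an ε-production, so S ⇒ ε.

Yes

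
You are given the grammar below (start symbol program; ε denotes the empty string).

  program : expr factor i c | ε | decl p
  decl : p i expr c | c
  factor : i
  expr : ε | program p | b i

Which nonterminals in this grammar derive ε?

Directly nullable (have an ε-production): program, expr.
No other nonterminal has a production whose RHS symbols are all nullable.

{ expr, program }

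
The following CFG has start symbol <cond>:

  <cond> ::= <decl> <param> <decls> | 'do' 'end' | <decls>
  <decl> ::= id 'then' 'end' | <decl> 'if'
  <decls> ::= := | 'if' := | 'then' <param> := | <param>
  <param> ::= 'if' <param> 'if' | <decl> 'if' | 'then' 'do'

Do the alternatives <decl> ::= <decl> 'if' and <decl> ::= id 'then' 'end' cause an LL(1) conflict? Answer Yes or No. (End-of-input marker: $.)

FIRST(<decl> 'if') = { id } and FIRST(id 'then' 'end') = { id }.
Both contain id, so the two alternatives are not disjoint — LL(1) conflict.

Yes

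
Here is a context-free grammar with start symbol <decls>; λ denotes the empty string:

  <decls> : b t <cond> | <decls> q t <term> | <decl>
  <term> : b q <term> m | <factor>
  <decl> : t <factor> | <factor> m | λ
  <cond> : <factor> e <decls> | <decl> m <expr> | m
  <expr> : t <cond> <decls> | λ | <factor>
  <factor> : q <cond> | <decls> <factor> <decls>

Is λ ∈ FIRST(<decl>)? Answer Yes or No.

Yes

<decl> has an λ-production, so <decl> ⇒ λ.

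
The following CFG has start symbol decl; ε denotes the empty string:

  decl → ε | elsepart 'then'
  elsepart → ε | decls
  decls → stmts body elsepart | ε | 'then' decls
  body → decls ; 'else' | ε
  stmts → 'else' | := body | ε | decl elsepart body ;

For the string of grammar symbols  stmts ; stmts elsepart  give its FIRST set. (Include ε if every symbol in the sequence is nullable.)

Add FIRST(stmts)\{ε} = { 'else', 'then', :=, ; }; stmts is nullable, continue.
; is a terminal; add {;} and stop.

{ 'else', 'then', :=, ; }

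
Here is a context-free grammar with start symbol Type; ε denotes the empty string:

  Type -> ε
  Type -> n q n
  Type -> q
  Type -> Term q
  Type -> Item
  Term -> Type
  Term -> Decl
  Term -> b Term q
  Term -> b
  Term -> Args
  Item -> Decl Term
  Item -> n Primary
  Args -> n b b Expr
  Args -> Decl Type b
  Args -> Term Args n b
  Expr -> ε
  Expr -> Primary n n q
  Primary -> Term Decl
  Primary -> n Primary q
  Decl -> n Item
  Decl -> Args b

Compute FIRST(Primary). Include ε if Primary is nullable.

{ b, n, q }

From Primary -> Term Decl: Term nullable, take FIRST(Term) ∪ FIRST(Decl) = { b, n, q }.
Primary -> n Primary q contributes {n}.
Union: FIRST(Primary) = { b, n, q }.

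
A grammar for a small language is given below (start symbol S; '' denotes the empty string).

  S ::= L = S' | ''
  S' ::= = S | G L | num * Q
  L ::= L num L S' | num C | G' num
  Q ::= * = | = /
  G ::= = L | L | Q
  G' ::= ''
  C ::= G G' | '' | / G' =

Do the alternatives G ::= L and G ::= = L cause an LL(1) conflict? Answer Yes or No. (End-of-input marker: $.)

No

FIRST(L) = { num } and FIRST(= L) = { = }.
The FIRST sets are disjoint and neither alternative is nullable — no conflict.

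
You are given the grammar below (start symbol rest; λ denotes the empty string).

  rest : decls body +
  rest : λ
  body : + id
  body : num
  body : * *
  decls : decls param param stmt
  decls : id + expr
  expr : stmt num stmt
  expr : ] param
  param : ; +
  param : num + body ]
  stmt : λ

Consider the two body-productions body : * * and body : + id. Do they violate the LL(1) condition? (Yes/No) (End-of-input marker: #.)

No

FIRST(* *) = { * } and FIRST(+ id) = { + }.
The FIRST sets are disjoint and neither alternative is nullable — no conflict.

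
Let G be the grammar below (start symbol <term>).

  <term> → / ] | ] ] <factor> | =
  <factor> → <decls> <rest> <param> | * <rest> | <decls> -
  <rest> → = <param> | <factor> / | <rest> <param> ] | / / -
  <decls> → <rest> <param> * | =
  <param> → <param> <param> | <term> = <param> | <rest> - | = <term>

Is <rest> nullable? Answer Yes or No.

No nonterminal in this grammar is nullable.
No production of <rest> has an RHS whose symbols are all nullable, so <rest> is not nullable.

No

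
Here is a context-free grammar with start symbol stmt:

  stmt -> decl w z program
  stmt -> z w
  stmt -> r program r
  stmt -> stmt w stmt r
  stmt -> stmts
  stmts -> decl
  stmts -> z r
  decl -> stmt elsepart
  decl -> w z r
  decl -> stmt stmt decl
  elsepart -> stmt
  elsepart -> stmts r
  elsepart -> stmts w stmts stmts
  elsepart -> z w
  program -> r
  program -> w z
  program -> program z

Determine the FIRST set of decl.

From decl -> stmt elsepart: add FIRST(stmt) = { r, w, z }.
decl -> w z r contributes {w}.
From decl -> stmt stmt decl: add FIRST(stmt) = { r, w, z }.
Union: FIRST(decl) = { r, w, z }.

{ r, w, z }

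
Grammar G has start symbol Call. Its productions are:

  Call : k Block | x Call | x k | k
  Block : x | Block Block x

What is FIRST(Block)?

Block : x contributes {x}.
From Block : Block Block x: add FIRST(Block) = { x }.
Union: FIRST(Block) = { x }.

{ x }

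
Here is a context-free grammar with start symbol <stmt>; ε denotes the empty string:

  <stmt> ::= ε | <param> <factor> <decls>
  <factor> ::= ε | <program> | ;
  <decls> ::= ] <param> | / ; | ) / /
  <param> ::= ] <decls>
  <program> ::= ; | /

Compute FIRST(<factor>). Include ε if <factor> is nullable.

<factor> ::= ε contributes ε.
From <factor> ::= <program>: add FIRST(<program>) = { /, ; }.
<factor> ::= ; contributes {;}.
Union: FIRST(<factor>) = { /, ;, ε }.

{ /, ;, ε }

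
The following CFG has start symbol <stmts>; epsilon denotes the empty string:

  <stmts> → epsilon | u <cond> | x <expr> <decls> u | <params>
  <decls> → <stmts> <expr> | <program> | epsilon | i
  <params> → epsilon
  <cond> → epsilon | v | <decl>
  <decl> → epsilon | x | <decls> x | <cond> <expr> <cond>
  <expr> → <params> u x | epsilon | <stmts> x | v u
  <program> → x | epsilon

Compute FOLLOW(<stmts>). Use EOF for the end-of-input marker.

{ EOF, u, v, x }

<stmts> is the start symbol, so EOF ∈ FOLLOW(<stmts>).
In <decls> → <stmts> <expr>: add FIRST(<expr>)\{epsilon} = { u, v, x }.
  Since <expr> is nullable, also add FOLLOW(<decls>) = { u, x }.
In <expr> → <stmts> x: add FIRST(x) = { x }.
Union: FOLLOW(<stmts>) = { EOF, u, v, x }.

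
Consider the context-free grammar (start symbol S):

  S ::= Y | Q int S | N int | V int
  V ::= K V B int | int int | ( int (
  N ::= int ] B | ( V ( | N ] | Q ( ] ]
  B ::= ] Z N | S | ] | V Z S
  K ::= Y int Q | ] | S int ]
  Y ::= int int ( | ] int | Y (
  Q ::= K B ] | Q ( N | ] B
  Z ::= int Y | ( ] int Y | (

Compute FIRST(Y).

Y ::= int int ( contributes {int}.
Y ::= ] int contributes {]}.
From Y ::= Y (: add FIRST(Y) = { ], int }.
Union: FIRST(Y) = { ], int }.

{ ], int }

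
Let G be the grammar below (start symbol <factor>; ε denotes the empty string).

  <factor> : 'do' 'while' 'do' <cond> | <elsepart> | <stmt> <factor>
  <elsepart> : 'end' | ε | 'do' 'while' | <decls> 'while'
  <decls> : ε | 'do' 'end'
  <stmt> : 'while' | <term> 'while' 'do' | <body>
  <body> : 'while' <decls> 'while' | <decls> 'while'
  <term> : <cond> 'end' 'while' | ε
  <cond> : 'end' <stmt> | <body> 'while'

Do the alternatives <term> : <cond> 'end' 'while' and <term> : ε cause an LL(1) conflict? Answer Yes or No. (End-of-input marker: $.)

Yes

FIRST(<cond> 'end' 'while') = { 'do', 'end', 'while' } and FIRST(ε) = { ε }.
The second alternative is nullable and FOLLOW(<term>) = { 'while' } shares 'while' with FIRST of the first — conflict.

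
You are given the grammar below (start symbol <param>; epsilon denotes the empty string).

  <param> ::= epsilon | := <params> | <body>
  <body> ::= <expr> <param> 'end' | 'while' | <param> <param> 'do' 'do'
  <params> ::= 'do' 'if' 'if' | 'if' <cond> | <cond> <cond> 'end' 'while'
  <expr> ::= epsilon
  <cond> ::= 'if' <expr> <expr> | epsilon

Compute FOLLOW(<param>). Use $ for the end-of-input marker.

{ $, 'do', 'end', 'while', := }

<param> is the start symbol, so $ ∈ FOLLOW(<param>).
In <body> ::= <expr> <param> 'end': add FIRST('end') = { 'end' }.
In <body> ::= <param> <param> 'do' 'do': add FIRST(<param> 'do' 'do') = { 'do', 'end', 'while', := }.
In <body> ::= <param> <param> 'do' 'do': add FIRST('do' 'do') = { 'do' }.
Union: FOLLOW(<param>) = { $, 'do', 'end', 'while', := }.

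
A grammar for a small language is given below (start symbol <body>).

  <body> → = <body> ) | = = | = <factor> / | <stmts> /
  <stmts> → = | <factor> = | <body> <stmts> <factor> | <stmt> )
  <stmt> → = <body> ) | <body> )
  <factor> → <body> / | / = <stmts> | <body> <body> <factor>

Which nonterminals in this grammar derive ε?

No nonterminal has an empty production or an RHS whose symbols are all nullable.

{ } (none)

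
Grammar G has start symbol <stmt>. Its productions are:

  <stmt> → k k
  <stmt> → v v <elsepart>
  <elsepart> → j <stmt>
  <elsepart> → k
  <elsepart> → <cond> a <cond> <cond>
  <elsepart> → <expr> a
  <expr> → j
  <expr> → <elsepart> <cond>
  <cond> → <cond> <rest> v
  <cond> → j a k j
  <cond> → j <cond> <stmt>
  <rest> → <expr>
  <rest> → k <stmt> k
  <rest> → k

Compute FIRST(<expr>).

{ j, k }

<expr> → j contributes {j}.
From <expr> → <elsepart> <cond>: add FIRST(<elsepart>) = { j, k }.
Union: FIRST(<expr>) = { j, k }.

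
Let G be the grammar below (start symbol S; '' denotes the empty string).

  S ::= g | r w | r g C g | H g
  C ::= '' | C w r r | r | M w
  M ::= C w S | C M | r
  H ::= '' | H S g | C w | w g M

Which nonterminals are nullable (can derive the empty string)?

Directly nullable (have an ''-production): C, H.
No other nonterminal has a production whose RHS symbols are all nullable.

{ C, H }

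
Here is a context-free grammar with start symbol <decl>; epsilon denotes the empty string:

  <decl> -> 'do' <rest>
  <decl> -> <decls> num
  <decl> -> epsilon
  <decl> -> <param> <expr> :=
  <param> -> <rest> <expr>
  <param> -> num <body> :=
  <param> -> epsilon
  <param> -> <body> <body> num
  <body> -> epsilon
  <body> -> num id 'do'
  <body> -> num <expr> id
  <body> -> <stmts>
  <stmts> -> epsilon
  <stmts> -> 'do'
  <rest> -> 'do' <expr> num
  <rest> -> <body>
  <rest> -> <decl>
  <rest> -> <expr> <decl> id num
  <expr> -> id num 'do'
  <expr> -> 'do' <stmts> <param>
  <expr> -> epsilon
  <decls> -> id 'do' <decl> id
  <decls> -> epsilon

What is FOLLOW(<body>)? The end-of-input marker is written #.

{ #, 'do', :=, id, num }

In <param> -> num <body> :=: add FIRST(:=) = { := }.
In <param> -> <body> <body> num: add FIRST(<body> num) = { 'do', num }.
In <param> -> <body> <body> num: add FIRST(num) = { num }.
In <rest> -> <body>: <body> is at the end, add FOLLOW(<rest>) = { #, 'do', :=, id, num }.
Union: FOLLOW(<body>) = { #, 'do', :=, id, num }.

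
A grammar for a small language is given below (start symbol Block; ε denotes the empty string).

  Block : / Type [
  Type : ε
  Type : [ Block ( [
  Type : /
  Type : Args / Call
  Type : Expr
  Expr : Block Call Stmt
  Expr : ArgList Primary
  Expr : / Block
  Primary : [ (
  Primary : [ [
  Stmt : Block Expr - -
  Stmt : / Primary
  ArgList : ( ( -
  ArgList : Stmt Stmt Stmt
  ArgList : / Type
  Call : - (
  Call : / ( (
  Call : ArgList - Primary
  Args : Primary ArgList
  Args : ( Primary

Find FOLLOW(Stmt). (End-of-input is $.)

{ -, /, [ }

In Expr : Block Call Stmt: Stmt is at the end, add FOLLOW(Expr) = { -, /, [ }.
In ArgList : Stmt Stmt Stmt: add FIRST(Stmt Stmt) = { / }.
In ArgList : Stmt Stmt Stmt: add FIRST(Stmt) = { / }.
In ArgList : Stmt Stmt Stmt: Stmt is at the end, add FOLLOW(ArgList) = { -, /, [ }.
Union: FOLLOW(Stmt) = { -, /, [ }.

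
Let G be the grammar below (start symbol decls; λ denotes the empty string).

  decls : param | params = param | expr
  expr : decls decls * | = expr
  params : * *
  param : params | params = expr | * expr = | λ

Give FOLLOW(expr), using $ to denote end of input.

{ $, *, = }

In decls : expr: expr is at the end, add FOLLOW(decls) = { $, *, = }.
In expr : = expr: expr is at the end, add FOLLOW(expr) = { $, *, = }.
In param : params = expr: expr is at the end, add FOLLOW(param) = { $, *, = }.
In param : * expr =: add FIRST(=) = { = }.
Union: FOLLOW(expr) = { $, *, = }.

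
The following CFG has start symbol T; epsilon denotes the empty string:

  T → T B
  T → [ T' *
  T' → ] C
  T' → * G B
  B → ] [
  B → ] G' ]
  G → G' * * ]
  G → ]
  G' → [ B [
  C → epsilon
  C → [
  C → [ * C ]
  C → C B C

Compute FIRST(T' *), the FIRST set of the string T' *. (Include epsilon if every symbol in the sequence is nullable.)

{ *, ] }

Add FIRST(T') = { *, ] }; T' is not nullable, stop.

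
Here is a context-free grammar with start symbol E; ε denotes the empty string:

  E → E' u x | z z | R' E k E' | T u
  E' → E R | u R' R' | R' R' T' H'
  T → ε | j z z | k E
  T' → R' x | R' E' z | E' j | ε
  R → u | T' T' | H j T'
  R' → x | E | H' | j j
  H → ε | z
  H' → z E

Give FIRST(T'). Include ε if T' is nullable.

{ j, k, u, x, z, ε }

From T' → R' x: add FIRST(R') = { j, k, u, x, z }.
From T' → R' E' z: add FIRST(R') = { j, k, u, x, z }.
From T' → E' j: add FIRST(E') = { j, k, u, x, z }.
T' → ε contributes ε.
Union: FIRST(T') = { j, k, u, x, z, ε }.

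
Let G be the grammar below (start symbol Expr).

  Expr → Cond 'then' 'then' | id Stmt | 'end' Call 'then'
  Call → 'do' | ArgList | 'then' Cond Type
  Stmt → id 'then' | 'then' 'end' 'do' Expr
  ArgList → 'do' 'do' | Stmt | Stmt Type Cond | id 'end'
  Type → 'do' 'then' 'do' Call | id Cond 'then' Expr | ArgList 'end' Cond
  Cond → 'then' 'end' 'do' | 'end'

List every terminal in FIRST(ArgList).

{ 'do', 'then', id }

ArgList → 'do' 'do' contributes {'do'}.
From ArgList → Stmt: add FIRST(Stmt) = { 'then', id }.
From ArgList → Stmt Type Cond: add FIRST(Stmt) = { 'then', id }.
ArgList → id 'end' contributes {id}.
Union: FIRST(ArgList) = { 'do', 'then', id }.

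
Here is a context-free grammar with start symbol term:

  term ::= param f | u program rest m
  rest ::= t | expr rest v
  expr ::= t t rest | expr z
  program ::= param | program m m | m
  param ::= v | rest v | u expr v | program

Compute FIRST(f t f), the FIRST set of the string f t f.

{ f }

f is a terminal; add {f} and stop.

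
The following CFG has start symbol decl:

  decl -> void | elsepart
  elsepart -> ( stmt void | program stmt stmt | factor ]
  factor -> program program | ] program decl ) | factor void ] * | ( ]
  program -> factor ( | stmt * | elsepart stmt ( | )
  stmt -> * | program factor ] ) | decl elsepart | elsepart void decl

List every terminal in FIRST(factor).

{ (, ), *, ], void }

From factor -> program program: add FIRST(program) = { (, ), *, ], void }.
factor -> ] program decl ) contributes {]}.
From factor -> factor void ] *: add FIRST(factor) = { (, ), *, ], void }.
factor -> ( ] contributes {(}.
Union: FIRST(factor) = { (, ), *, ], void }.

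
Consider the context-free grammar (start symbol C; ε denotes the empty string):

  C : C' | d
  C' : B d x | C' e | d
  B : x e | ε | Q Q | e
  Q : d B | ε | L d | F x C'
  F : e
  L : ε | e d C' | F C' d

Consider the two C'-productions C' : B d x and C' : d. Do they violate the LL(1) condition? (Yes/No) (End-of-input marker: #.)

FIRST(B d x) = { d, e, x } and FIRST(d) = { d }.
Both contain d, so the two alternatives are not disjoint — LL(1) conflict.

Yes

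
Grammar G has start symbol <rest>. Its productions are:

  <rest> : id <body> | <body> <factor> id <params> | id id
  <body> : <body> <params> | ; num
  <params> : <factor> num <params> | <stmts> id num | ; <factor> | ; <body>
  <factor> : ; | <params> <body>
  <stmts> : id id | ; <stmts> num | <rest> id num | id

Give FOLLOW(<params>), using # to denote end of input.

In <rest> : <body> <factor> id <params>: <params> is at the end, add FOLLOW(<rest>) = { #, id }.
In <body> : <body> <params>: <params> is at the end, add FOLLOW(<body>) = { #, ;, id, num }.
In <params> : <factor> num <params>: <params> is at the end, add FOLLOW(<params>) = { #, ;, id, num }.
In <factor> : <params> <body>: add FIRST(<body>) = { ; }.
Union: FOLLOW(<params>) = { #, ;, id, num }.

{ #, ;, id, num }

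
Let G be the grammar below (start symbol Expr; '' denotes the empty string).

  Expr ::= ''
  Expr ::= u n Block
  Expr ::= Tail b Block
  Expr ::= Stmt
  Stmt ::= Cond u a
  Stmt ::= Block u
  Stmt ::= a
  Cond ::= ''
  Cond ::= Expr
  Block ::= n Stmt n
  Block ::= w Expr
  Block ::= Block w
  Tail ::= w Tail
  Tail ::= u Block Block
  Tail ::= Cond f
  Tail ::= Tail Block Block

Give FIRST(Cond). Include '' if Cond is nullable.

{ a, f, n, u, w, '' }

Cond ::= '' contributes ''.
From Cond ::= Expr: add FIRST(Expr) = { a, f, n, u, w, '' } (including '' since Expr is nullable).
Union: FIRST(Cond) = { a, f, n, u, w, '' }.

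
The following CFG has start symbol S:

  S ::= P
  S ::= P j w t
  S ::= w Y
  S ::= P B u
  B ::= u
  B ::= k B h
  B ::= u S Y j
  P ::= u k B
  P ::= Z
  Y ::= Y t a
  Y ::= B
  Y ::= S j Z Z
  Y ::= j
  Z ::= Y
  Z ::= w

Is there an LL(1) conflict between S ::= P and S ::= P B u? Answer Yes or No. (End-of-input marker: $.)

FIRST(P) = { j, k, u, w } and FIRST(P B u) = { j, k, u, w }.
Both contain j, so the two alternatives are not disjoint — LL(1) conflict.

Yes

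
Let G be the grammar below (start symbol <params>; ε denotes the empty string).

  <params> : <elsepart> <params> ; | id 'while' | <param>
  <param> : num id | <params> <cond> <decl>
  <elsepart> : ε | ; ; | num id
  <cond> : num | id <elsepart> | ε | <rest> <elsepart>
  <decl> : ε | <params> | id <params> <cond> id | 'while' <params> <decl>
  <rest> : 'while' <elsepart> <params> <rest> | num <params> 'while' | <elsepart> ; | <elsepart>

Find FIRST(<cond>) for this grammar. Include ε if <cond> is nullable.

{ 'while', ;, id, num, ε }

<cond> : num contributes {num}.
<cond> : id <elsepart> contributes {id}.
<cond> : ε contributes ε.
From <cond> : <rest> <elsepart>: <rest>, <elsepart> nullable, take FIRST(<rest>) ∪ FIRST(<elsepart>) = { 'while', ;, num }; also ε since the whole RHS is nullable.
Union: FIRST(<cond>) = { 'while', ;, id, num, ε }.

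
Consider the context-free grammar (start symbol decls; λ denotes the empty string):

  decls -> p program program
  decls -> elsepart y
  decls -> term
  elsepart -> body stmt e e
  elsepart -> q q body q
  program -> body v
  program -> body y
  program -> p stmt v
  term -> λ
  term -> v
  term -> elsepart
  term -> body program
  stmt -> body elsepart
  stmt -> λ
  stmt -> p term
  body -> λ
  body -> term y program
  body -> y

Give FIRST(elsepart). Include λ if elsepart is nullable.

From elsepart -> body stmt e e: body, stmt nullable, take FIRST(body) ∪ FIRST(stmt) ∪ {e} = { e, p, q, v, y }.
elsepart -> q q body q contributes {q}.
Union: FIRST(elsepart) = { e, p, q, v, y }.

{ e, p, q, v, y }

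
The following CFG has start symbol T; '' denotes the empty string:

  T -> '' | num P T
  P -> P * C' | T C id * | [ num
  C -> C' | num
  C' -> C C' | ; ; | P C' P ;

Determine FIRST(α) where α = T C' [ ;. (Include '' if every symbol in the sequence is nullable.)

Add FIRST(T)\{''} = { num }; T is nullable, continue.
Add FIRST(C') = { ;, [, num }; C' is not nullable, stop.

{ ;, [, num }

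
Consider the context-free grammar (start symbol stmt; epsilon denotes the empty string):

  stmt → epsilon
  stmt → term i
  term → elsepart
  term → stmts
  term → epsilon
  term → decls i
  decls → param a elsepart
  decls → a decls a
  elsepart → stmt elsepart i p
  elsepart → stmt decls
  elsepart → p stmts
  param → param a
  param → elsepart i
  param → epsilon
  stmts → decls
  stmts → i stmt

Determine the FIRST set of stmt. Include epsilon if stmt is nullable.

{ a, i, p, epsilon }

stmt → epsilon contributes epsilon.
From stmt → term i: term nullable, take FIRST(term) ∪ {i} = { a, i, p }.
Union: FIRST(stmt) = { a, i, p, epsilon }.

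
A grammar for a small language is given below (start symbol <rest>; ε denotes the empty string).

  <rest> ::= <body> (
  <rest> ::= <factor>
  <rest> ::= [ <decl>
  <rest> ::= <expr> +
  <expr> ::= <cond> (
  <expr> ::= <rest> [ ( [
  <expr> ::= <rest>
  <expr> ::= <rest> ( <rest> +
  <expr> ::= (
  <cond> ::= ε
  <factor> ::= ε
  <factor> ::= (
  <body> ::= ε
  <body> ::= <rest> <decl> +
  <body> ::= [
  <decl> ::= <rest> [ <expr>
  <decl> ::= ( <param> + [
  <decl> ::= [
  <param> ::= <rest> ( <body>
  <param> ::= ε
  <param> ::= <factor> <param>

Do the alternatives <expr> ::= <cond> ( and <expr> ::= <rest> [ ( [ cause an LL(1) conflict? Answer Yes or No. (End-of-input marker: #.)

FIRST(<cond> () = { ( } and FIRST(<rest> [ ( [) = { (, +, [ }.
Both contain (, so the two alternatives are not disjoint — LL(1) conflict.

Yes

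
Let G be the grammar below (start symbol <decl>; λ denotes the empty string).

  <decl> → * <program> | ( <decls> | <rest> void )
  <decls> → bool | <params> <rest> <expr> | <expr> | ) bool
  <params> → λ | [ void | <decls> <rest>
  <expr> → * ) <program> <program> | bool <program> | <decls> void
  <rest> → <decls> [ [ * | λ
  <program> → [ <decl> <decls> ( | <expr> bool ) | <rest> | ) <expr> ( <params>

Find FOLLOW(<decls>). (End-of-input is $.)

{ $, (, ), *, [, bool, void }

In <decl> → ( <decls>: <decls> is at the end, add FOLLOW(<decl>) = { $, ), *, [, bool }.
In <params> → <decls> <rest>: add FIRST(<rest>)\{λ} = { ), *, [, bool }.
  Since <rest> is nullable, also add FOLLOW(<params>) = { $, (, ), *, [, bool, void }.
In <expr> → <decls> void: add FIRST(void) = { void }.
In <rest> → <decls> [ [ *: add FIRST([ [ *) = { [ }.
In <program> → [ <decl> <decls> (: add FIRST(() = { ( }.
Union: FOLLOW(<decls>) = { $, (, ), *, [, bool, void }.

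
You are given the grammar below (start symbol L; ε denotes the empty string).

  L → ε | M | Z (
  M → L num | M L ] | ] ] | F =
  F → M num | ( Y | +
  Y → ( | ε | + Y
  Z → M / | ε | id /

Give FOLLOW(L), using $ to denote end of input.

{ $, ], num }

L is the start symbol, so $ ∈ FOLLOW(L).
In M → L num: add FIRST(num) = { num }.
In M → M L ]: add FIRST(]) = { ] }.
Union: FOLLOW(L) = { $, ], num }.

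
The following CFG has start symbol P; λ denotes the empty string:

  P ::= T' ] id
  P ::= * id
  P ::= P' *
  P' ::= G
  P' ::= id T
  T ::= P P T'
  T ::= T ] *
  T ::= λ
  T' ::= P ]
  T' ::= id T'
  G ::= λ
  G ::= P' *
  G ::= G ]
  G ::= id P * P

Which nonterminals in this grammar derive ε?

Directly nullable (have an λ-production): T, G.
P' ::= G with every symbol nullable, so P' is nullable.
No other nonterminal has a production whose RHS symbols are all nullable.

{ G, P', T }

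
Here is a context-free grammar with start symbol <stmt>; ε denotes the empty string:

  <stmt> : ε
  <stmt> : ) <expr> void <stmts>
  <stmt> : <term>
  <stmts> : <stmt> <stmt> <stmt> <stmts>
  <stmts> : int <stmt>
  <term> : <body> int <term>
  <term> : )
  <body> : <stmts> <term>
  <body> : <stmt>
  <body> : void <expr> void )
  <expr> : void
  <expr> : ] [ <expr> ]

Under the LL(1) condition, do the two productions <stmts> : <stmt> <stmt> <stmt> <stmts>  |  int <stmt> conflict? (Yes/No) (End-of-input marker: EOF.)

Yes

FIRST(<stmt> <stmt> <stmt> <stmts>) = { ), int, void } and FIRST(int <stmt>) = { int }.
Both contain int, so the two alternatives are not disjoint — LL(1) conflict.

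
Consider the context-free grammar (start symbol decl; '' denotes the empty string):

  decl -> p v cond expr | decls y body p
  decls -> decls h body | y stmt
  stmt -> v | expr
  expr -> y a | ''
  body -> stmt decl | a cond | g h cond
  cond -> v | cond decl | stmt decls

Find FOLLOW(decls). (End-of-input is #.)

{ #, h, p, y }

In decl -> decls y body p: add FIRST(y body p) = { y }.
In decls -> decls h body: add FIRST(h body) = { h }.
In cond -> stmt decls: decls is at the end, add FOLLOW(cond) = { #, h, p, y }.
Union: FOLLOW(decls) = { #, h, p, y }.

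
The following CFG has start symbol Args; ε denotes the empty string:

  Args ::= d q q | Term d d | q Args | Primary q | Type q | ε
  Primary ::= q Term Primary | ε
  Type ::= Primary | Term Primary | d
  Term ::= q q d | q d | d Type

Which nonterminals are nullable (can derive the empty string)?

{ Args, Primary, Type }

Directly nullable (have an ε-production): Args, Primary.
Type ::= Primary with every symbol nullable, so Type is nullable.
No other nonterminal has a production whose RHS symbols are all nullable.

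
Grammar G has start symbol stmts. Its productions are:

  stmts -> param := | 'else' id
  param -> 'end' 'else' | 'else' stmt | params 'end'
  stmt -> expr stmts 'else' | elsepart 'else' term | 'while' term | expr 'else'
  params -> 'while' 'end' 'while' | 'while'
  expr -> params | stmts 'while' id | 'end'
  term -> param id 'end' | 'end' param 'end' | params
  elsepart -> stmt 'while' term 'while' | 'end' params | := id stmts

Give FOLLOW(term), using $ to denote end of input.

{ 'end', 'while', :=, id }

In stmt -> elsepart 'else' term: term is at the end, add FOLLOW(stmt) = { 'end', 'while', :=, id }.
In stmt -> 'while' term: term is at the end, add FOLLOW(stmt) = { 'end', 'while', :=, id }.
In elsepart -> stmt 'while' term 'while': add FIRST('while') = { 'while' }.
Union: FOLLOW(term) = { 'end', 'while', :=, id }.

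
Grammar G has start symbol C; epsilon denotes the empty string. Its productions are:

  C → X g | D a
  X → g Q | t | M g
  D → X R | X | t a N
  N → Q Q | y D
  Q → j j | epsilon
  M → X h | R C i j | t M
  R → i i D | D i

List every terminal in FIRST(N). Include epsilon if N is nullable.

From N → Q Q: Q, Q nullable, take FIRST(Q) ∪ FIRST(Q) = { j }; also epsilon since the whole RHS is nullable.
N → y D contributes {y}.
Union: FIRST(N) = { j, y, epsilon }.

{ j, y, epsilon }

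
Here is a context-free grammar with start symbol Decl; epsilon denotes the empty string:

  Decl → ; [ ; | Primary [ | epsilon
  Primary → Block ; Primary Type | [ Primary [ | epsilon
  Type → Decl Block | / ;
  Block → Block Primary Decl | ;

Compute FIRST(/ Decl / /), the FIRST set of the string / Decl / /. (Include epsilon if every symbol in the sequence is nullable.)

{ / }

/ is a terminal; add {/} and stop.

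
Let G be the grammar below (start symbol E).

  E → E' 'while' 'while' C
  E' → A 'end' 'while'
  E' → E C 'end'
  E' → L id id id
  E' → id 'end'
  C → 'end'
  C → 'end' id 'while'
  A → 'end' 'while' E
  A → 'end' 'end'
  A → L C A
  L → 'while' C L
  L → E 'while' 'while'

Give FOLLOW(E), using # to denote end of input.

E is the start symbol, so # ∈ FOLLOW(E).
In E' → E C 'end': add FIRST(C 'end') = { 'end' }.
In A → 'end' 'while' E: E is at the end, add FOLLOW(A) = { 'end' }.
In L → E 'while' 'while': add FIRST('while' 'while') = { 'while' }.
Union: FOLLOW(E) = { #, 'end', 'while' }.

{ #, 'end', 'while' }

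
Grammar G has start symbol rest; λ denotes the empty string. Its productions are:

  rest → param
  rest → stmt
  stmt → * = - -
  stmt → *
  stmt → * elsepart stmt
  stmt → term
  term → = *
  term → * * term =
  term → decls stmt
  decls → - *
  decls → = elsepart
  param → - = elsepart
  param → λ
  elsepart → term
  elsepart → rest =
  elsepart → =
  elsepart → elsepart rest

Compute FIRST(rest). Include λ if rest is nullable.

From rest → param: add FIRST(param) = { -, λ } (including λ since param is nullable).
From rest → stmt: add FIRST(stmt) = { *, -, = }.
Union: FIRST(rest) = { *, -, =, λ }.

{ *, -, =, λ }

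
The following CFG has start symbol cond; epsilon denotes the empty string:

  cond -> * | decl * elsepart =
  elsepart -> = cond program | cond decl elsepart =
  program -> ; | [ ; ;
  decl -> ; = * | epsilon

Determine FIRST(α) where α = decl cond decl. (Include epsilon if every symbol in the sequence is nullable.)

Add FIRST(decl)\{epsilon} = { ; }; decl is nullable, continue.
Add FIRST(cond) = { *, ; }; cond is not nullable, stop.

{ *, ; }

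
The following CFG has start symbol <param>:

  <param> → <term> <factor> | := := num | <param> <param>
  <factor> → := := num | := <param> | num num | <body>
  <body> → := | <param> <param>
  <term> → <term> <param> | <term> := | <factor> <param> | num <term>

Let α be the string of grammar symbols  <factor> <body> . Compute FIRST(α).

{ :=, num }

Add FIRST(<factor>) = { :=, num }; <factor> is not nullable, stop.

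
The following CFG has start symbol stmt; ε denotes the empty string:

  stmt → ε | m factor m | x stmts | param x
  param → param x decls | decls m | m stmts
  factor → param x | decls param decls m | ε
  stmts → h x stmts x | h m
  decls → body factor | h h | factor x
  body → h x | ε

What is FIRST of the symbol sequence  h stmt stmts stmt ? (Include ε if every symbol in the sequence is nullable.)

h is a terminal; add {h} and stop.

{ h }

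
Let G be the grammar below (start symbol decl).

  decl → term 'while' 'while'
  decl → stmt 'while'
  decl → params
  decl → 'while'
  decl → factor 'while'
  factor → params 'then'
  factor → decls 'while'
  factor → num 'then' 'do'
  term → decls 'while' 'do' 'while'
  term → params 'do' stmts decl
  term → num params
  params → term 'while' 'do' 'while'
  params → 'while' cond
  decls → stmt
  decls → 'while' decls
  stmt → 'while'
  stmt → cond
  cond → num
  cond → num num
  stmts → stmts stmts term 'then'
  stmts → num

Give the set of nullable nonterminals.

{ } (none)

No nonterminal has an empty production or an RHS whose symbols are all nullable.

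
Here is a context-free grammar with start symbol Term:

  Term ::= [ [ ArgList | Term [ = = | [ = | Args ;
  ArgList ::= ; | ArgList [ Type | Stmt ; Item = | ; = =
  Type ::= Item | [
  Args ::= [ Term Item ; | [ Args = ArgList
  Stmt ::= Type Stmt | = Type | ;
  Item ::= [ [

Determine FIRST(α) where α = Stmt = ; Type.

Add FIRST(Stmt) = { ;, =, [ }; Stmt is not nullable, stop.

{ ;, =, [ }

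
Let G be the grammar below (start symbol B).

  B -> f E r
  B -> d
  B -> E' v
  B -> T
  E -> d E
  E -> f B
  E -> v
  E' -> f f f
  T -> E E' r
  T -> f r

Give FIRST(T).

{ d, f, v }

From T -> E E' r: add FIRST(E) = { d, f, v }.
T -> f r contributes {f}.
Union: FIRST(T) = { d, f, v }.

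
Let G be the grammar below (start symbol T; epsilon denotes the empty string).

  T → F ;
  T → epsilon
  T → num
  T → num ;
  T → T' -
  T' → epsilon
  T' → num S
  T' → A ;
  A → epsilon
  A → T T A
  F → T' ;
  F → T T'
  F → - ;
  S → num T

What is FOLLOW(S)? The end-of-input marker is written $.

{ -, ; }

In T' → num S: S is at the end, add FOLLOW(T') = { -, ; }.
Union: FOLLOW(S) = { -, ; }.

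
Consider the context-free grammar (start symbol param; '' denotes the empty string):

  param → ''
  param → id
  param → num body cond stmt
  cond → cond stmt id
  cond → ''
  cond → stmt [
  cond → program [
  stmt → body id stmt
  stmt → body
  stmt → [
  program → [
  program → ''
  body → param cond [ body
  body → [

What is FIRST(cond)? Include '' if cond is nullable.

{ [, id, num, '' }

From cond → cond stmt id: cond nullable, take FIRST(cond) ∪ FIRST(stmt) = { [, id, num }.
cond → '' contributes ''.
From cond → stmt [: add FIRST(stmt) = { [, id, num }.
From cond → program [: program nullable, take FIRST(program) ∪ {[} = { [ }.
Union: FIRST(cond) = { [, id, num, '' }.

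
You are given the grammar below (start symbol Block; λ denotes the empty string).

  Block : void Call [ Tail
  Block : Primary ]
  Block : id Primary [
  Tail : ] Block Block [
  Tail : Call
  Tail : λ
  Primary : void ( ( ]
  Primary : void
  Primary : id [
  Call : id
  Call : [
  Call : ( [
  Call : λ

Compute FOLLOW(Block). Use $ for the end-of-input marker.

{ $, [, id, void }

Block is the start symbol, so $ ∈ FOLLOW(Block).
In Tail : ] Block Block [: add FIRST(Block [) = { id, void }.
In Tail : ] Block Block [: add FIRST([) = { [ }.
Union: FOLLOW(Block) = { $, [, id, void }.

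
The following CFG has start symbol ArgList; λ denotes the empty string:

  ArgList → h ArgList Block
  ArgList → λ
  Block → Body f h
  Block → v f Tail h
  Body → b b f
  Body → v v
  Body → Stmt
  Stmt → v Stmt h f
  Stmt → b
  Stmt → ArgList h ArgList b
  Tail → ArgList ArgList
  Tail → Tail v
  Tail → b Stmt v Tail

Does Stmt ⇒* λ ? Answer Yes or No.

No

Nullable nonterminals: ArgList, Tail.
No production of Stmt has an RHS whose symbols are all nullable, so Stmt is not nullable.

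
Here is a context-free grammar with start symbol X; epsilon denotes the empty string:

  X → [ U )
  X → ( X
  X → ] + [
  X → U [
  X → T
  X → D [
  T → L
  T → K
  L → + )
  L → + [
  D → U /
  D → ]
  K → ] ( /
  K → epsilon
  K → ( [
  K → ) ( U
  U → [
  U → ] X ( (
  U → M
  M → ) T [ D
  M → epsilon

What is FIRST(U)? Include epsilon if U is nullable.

{ ), [, ], epsilon }

U → [ contributes {[}.
U → ] X ( ( contributes {]}.
From U → M: add FIRST(M) = { ), epsilon } (including epsilon since M is nullable).
Union: FIRST(U) = { ), [, ], epsilon }.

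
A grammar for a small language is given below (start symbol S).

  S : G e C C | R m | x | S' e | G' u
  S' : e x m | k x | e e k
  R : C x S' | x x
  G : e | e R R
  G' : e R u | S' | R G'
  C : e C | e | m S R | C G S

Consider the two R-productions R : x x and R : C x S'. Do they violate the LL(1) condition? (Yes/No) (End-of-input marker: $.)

FIRST(x x) = { x } and FIRST(C x S') = { e, m }.
The FIRST sets are disjoint and neither alternative is nullable — no conflict.

No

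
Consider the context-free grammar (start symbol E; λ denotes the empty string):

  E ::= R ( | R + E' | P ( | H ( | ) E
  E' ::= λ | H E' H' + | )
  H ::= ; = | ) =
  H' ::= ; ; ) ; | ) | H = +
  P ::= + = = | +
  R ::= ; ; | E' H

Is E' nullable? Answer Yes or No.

E' has an λ-production, so E' ⇒ λ.

Yes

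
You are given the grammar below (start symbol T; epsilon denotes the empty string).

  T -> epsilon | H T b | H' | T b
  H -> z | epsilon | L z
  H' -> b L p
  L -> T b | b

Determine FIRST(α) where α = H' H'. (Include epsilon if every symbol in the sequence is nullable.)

Add FIRST(H') = { b }; H' is not nullable, stop.

{ b }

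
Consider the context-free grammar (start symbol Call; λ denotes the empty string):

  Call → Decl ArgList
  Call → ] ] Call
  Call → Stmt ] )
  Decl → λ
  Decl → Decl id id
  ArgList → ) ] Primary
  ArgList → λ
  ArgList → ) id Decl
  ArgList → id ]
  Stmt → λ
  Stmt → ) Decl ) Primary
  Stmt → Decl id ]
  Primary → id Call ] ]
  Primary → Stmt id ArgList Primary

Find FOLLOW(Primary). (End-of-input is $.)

{ $, ), ], id }

In ArgList → ) ] Primary: Primary is at the end, add FOLLOW(ArgList) = { $, ), ], id }.
In Stmt → ) Decl ) Primary: Primary is at the end, add FOLLOW(Stmt) = { ], id }.
In Primary → Stmt id ArgList Primary: Primary is at the end, add FOLLOW(Primary) = { $, ), ], id }.
Union: FOLLOW(Primary) = { $, ), ], id }.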